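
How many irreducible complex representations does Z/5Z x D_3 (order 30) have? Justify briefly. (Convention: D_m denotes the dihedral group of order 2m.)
15

The number of irreducible complex representations of a finite group equals its number of conjugacy classes. For a direct product, #classes(G x H) = #classes(G) * #classes(H). Z/5Z has 5 classes (abelian), D_3 has 3 classes, so 5 * 3 = 15, so Z/5Z x D_3 (order 30) has exactly 15 irreducible complex representations.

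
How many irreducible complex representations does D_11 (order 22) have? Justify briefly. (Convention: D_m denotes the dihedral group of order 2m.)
7

Reasoning: The number of irreducible complex representations of a finite group equals its number of conjugacy classes. D_11 has 7 conjugacy classes ((n+3)/2 for n odd), so D_11 (order 22) has exactly 7 irreducible complex representations.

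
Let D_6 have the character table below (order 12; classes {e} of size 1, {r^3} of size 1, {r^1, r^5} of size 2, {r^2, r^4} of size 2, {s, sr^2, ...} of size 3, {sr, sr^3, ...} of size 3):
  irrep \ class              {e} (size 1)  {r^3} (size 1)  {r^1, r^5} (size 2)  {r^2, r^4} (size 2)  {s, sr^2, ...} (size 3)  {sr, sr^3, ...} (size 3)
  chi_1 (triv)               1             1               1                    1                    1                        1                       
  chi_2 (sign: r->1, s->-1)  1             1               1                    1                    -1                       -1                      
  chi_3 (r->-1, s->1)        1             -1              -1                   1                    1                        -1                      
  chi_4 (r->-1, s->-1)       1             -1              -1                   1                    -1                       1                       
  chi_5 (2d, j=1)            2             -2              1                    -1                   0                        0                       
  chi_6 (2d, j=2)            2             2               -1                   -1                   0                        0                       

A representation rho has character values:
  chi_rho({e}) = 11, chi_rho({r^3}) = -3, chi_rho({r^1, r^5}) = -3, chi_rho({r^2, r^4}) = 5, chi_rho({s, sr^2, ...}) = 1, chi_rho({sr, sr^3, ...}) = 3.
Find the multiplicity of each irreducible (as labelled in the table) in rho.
Multiplicities: chi_1: 2, chi_2: 0, chi_3: 2, chi_4: 3, chi_5: 1, chi_6: 1.

Working: Use <chi_rho, chi> = (1/|G|) sum_C |C| * chi_rho(C) * conj(chi(C)) with |G| = 12 for each irreducible chi in the table:
  <chi_rho, chi_1> = (1/12)[1*(11)*conj(1) + 1*(-3)*conj(1) + 2*(-3)*conj(1) + 2*(5)*conj(1) + 3*(1)*conj(1) + 3*(3)*conj(1)]
      = (1/12)[(11) + (-3) + (-6) + (10) + (3) + (9)] = 24/12 = 2
  <chi_rho, chi_2> = (1/12)[1*(11)*conj(1) + 1*(-3)*conj(1) + 2*(-3)*conj(1) + 2*(5)*conj(1) + 3*(1)*conj(-1) + 3*(3)*conj(-1)]
      = (1/12)[(11) + (-3) + (-6) + (10) + (-3) + (-9)] = 0/12 = 0
  <chi_rho, chi_3> = (1/12)[1*(11)*conj(1) + 1*(-3)*conj(-1) + 2*(-3)*conj(-1) + 2*(5)*conj(1) + 3*(1)*conj(1) + 3*(3)*conj(-1)]
      = (1/12)[(11) + (3) + (6) + (10) + (3) + (-9)] = 24/12 = 2
  <chi_rho, chi_4> = (1/12)[1*(11)*conj(1) + 1*(-3)*conj(-1) + 2*(-3)*conj(-1) + 2*(5)*conj(1) + 3*(1)*conj(-1) + 3*(3)*conj(1)]
      = (1/12)[(11) + (3) + (6) + (10) + (-3) + (9)] = 36/12 = 3
  <chi_rho, chi_5> = (1/12)[1*(11)*conj(2) + 1*(-3)*conj(-2) + 2*(-3)*conj(1) + 2*(5)*conj(-1) + 3*(1)*conj(0) + 3*(3)*conj(0)]
      = (1/12)[(22) + (6) + (-6) + (-10) + (0) + (0)] = 12/12 = 1
  <chi_rho, chi_6> = (1/12)[1*(11)*conj(2) + 1*(-3)*conj(2) + 2*(-3)*conj(-1) + 2*(5)*conj(-1) + 3*(1)*conj(0) + 3*(3)*conj(0)]
      = (1/12)[(22) + (-6) + (6) + (-10) + (0) + (0)] = 12/12 = 1
Dimension check: dim(rho) = sum (mult * dim) = 2*1 + 0*1 + 2*1 + 3*1 + 1*2 + 1*2 = 11 = chi_rho(e) = 11.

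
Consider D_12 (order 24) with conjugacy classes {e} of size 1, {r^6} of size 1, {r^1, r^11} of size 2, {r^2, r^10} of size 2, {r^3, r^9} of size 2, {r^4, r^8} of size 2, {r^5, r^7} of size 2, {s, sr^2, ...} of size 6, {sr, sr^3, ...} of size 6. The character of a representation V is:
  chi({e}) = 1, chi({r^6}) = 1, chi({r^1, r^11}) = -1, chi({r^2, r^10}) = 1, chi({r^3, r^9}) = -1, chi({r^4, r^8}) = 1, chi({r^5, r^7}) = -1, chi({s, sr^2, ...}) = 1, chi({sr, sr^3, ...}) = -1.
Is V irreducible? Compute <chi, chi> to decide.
Irreducible: <chi, chi> = 1.

Justification: <chi, chi> = (1/|G|) sum_C |C| * |chi(C)|^2 = (1/24)[1*|1|^2 + 1*|1|^2 + 2*|-1|^2 + 2*|1|^2 + 2*|-1|^2 + 2*|1|^2 + 2*|-1|^2 + 6*|1|^2 + 6*|-1|^2]
  = (1/24)[(1) + (1) + (2) + (2) + (2) + (2) + (2) + (6) + (6)] = 24/24 = 1.
A character is irreducible iff <chi, chi> = 1, so this representation is irreducible.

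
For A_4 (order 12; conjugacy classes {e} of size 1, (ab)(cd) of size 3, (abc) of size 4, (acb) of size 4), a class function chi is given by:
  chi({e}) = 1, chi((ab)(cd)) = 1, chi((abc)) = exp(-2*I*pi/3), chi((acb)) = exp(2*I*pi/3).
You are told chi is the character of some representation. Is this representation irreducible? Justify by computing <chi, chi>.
Irreducible: <chi, chi> = 1.

Proof sketch: <chi, chi> = (1/|G|) sum_C |C| * |chi(C)|^2 = (1/12)[1*|1|^2 + 3*|1|^2 + 4*|exp(-2*I*pi/3)|^2 + 4*|exp(2*I*pi/3)|^2]
  = (1/12)[(1) + (3) + (4) + (4)] = 12/12 = 1.
(Exp terms are combined using exp(i*s)*conj(exp(i*t)) = exp(i*(s-t)), and sums of them are collapsed using the identity that for every m > 1 the m distinct m-th roots of unity sum to 0, e.g. 1 + exp(2*I*pi/3) + exp(-2*I*pi/3) = 0.)
A character is irreducible iff <chi, chi> = 1, so this representation is irreducible.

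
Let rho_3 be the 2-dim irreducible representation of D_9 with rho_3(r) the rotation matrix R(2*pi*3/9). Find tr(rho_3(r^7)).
chi_{rho_3}(r^7) = 2*cos(2*pi*3*7/9) = -1

Why: rho_3(r^7) is rotation by angle 2*pi*3*7/9, whose trace is 2*cos(2*pi*3*7/9) = -1.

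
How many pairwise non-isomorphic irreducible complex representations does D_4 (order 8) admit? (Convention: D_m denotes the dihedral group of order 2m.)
5

Reasoning: The number of irreducible complex representations of a finite group equals its number of conjugacy classes. D_4 has 5 conjugacy classes (n/2 + 3 for n even), so D_4 (order 8) has exactly 5 irreducible complex representations.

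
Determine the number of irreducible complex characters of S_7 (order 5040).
15

Justification: The number of irreducible complex representations of a finite group equals its number of conjugacy classes. Conjugacy classes in S_7 correspond to cycle types, i.e. partitions of 7; there are p(7) = 15 of them, so S_7 (order 5040) has exactly 15 irreducible complex representations.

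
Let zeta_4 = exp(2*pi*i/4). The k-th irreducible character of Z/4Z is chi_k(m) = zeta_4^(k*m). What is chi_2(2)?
chi_2(2) = zeta_4^4 = 1

Derivation: chi_2(2) = zeta_4^(2*2) = zeta_4^4. Since zeta_4^4 = 1, this equals zeta_4^0 = exp(2*pi*i*0/4) = 1.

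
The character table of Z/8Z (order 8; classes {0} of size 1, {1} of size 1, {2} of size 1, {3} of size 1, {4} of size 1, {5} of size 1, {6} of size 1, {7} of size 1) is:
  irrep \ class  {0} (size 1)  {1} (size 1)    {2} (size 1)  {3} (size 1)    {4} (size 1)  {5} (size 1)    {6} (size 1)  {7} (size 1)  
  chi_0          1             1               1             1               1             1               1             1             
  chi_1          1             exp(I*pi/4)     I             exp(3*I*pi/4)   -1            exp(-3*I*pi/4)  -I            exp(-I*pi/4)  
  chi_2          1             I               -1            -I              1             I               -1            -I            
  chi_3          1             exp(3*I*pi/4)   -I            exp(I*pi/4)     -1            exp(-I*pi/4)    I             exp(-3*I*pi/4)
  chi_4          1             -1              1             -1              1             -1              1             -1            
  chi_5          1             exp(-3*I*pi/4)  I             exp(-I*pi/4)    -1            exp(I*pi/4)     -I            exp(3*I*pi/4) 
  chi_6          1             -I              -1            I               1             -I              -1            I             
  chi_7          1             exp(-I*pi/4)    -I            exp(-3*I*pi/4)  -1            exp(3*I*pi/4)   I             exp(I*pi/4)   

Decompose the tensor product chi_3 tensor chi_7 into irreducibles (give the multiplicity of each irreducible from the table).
chi_3 tensor chi_7 = chi_2 (all other irreducibles have multiplicity 0).

Proof sketch: The character of a tensor product is the pointwise product (chi_3 * chi_7)(C) = chi_3(C) * chi_7(C):
  {0}: (1)*(1), {1}: (exp(3*I*pi/4))*(exp(-I*pi/4)), {2}: (-I)*(-I), {3}: (exp(I*pi/4))*(exp(-3*I*pi/4)), {4}: (-1)*(-1), {5}: (exp(-I*pi/4))*(exp(3*I*pi/4)), {6}: (I)*(I), {7}: (exp(-3*I*pi/4))*(exp(I*pi/4))
so (chi_3 * chi_7) takes values
  {0} -> 1, {1} -> I, {2} -> -1, {3} -> -I, {4} -> 1, {5} -> I, {6} -> -1, {7} -> -I.
Now take the inner product of this character with each irreducible chi from the table, <chi_3*chi_7, chi> = (1/8) sum_C |C| (chi_3*chi_7)(C) conj(chi(C)):
  <chi_3*chi_7, chi_0> = (1/8)[1*(1)*conj(1) + 1*(I)*conj(1) + 1*(-1)*conj(1) + 1*(-I)*conj(1) + 1*(1)*conj(1) + 1*(I)*conj(1) + 1*(-1)*conj(1) + 1*(-I)*conj(1)]
      = (1/8)[(1) + (I) + (-1) + (-I) + (1) + (I) + (-1) + (-I)] = 0/8 = 0
  <chi_3*chi_7, chi_1> = (1/8)[1*(1)*conj(1) + 1*(I)*conj(exp(I*pi/4)) + 1*(-1)*conj(I) + 1*(-I)*conj(exp(3*I*pi/4)) + 1*(1)*conj(-1) + 1*(I)*conj(exp(-3*I*pi/4)) + 1*(-1)*conj(-I) + 1*(-I)*conj(exp(-I*pi/4))]
      = (1/8)[(1) + (exp(I*pi/4)) + (I) + (-exp(-I*pi/4)) + (-1) + (exp(-3*I*pi/4)) + (-I) + (-exp(3*I*pi/4))] = 0/8 = 0
  <chi_3*chi_7, chi_2> = (1/8)[1*(1)*conj(1) + 1*(I)*conj(I) + 1*(-1)*conj(-1) + 1*(-I)*conj(-I) + 1*(1)*conj(1) + 1*(I)*conj(I) + 1*(-1)*conj(-1) + 1*(-I)*conj(-I)]
      = (1/8)[(1) + (1) + (1) + (1) + (1) + (1) + (1) + (1)] = 8/8 = 1
  <chi_3*chi_7, chi_3> = (1/8)[1*(1)*conj(1) + 1*(I)*conj(exp(3*I*pi/4)) + 1*(-1)*conj(-I) + 1*(-I)*conj(exp(I*pi/4)) + 1*(1)*conj(-1) + 1*(I)*conj(exp(-I*pi/4)) + 1*(-1)*conj(I) + 1*(-I)*conj(exp(-3*I*pi/4))]
      = (1/8)[(1) + (exp(-I*pi/4)) + (-I) + (-exp(I*pi/4)) + (-1) + (exp(3*I*pi/4)) + (I) + (-exp(-3*I*pi/4))] = 0/8 = 0
  <chi_3*chi_7, chi_4> = (1/8)[1*(1)*conj(1) + 1*(I)*conj(-1) + 1*(-1)*conj(1) + 1*(-I)*conj(-1) + 1*(1)*conj(1) + 1*(I)*conj(-1) + 1*(-1)*conj(1) + 1*(-I)*conj(-1)]
      = (1/8)[(1) + (-I) + (-1) + (I) + (1) + (-I) + (-1) + (I)] = 0/8 = 0
  <chi_3*chi_7, chi_5> = (1/8)[1*(1)*conj(1) + 1*(I)*conj(exp(-3*I*pi/4)) + 1*(-1)*conj(I) + 1*(-I)*conj(exp(-I*pi/4)) + 1*(1)*conj(-1) + 1*(I)*conj(exp(I*pi/4)) + 1*(-1)*conj(-I) + 1*(-I)*conj(exp(3*I*pi/4))]
      = (1/8)[(1) + (exp(-3*I*pi/4)) + (I) + (-exp(3*I*pi/4)) + (-1) + (exp(I*pi/4)) + (-I) + (-exp(-I*pi/4))] = 0/8 = 0
  <chi_3*chi_7, chi_6> = (1/8)[1*(1)*conj(1) + 1*(I)*conj(-I) + 1*(-1)*conj(-1) + 1*(-I)*conj(I) + 1*(1)*conj(1) + 1*(I)*conj(-I) + 1*(-1)*conj(-1) + 1*(-I)*conj(I)]
      = (1/8)[(1) + (-1) + (1) + (-1) + (1) + (-1) + (1) + (-1)] = 0/8 = 0
  <chi_3*chi_7, chi_7> = (1/8)[1*(1)*conj(1) + 1*(I)*conj(exp(-I*pi/4)) + 1*(-1)*conj(-I) + 1*(-I)*conj(exp(-3*I*pi/4)) + 1*(1)*conj(-1) + 1*(I)*conj(exp(3*I*pi/4)) + 1*(-1)*conj(I) + 1*(-I)*conj(exp(I*pi/4))]
      = (1/8)[(1) + (exp(3*I*pi/4)) + (-I) + (-exp(-3*I*pi/4)) + (-1) + (exp(-I*pi/4)) + (I) + (-exp(I*pi/4))] = 0/8 = 0
(Exp terms are combined using exp(i*s)*conj(exp(i*t)) = exp(i*(s-t)), and sums of them are collapsed using the identity that for every m > 1 the m distinct m-th roots of unity sum to 0, e.g. 1 + exp(2*I*pi/3) + exp(-2*I*pi/3) = 0.)
Hence the multiplicities are chi_2: 1. Dimension check: dim(chi_3)*dim(chi_7) = 1*1 = 1 and sum (mult * dim) = 1*1 = 1.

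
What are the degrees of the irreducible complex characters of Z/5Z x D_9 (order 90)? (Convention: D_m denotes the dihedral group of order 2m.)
Dimensions: 1, 1, 1, 1, 1, 1, 1, 1, 1, 1, 2, 2, 2, 2, 2, 2, 2, 2, 2, 2, 2, 2, 2, 2, 2, 2, 2, 2, 2, 2

Details: There are 30 irreducibles (= number of conjugacy classes). Their dimensions d_i satisfy sum d_i^2 = |G| = 90: 1 + 1 + 1 + 1 + 1 + 1 + 1 + 1 + 1 + 1 + 4 + 4 + 4 + 4 + 4 + 4 + 4 + 4 + 4 + 4 + 4 + 4 + 4 + 4 + 4 + 4 + 4 + 4 + 4 + 4 = 90. (For the product with Z/5Z: each of the 5 1-dim characters of Z/5Z tensors with each irrep of D_9, giving 5 copies of each D_9-dimension.)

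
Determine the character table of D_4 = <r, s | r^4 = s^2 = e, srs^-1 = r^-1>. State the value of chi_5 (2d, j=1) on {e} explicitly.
Conjugacy classes: {e} of size 1, {r^2} of size 1, {r^1, r^3} of size 2, {s, sr^2, ...} of size 2, {sr, sr^3, ...} of size 2.
Character table:
  irrep \ class              {e} (size 1)  {r^2} (size 1)  {r^1, r^3} (size 2)  {s, sr^2, ...} (size 2)  {sr, sr^3, ...} (size 2)
  chi_1 (triv)               1             1               1                    1                        1                       
  chi_2 (sign: r->1, s->-1)  1             1               1                    -1                       -1                      
  chi_3 (r->-1, s->1)        1             1               -1                   1                        -1                      
  chi_4 (r->-1, s->-1)       1             1               -1                   -1                       1                       
  chi_5 (2d, j=1)            2             -2              0                    0                        0                       

Spot check: chi_5 (2d, j=1) on {e} = 2.

Proof sketch: D_4 has order 2*4 = 8 with 5 conjugacy classes, hence 5 irreducibles. Sum of squared dims 1 + 1 + 1 + 1 + 4 = 8 = |G|. Linear characters come from the abelianisation; the 2-dimensional irreps have character r^k -> 2*cos(2*pi*j*k/4), reflections -> 0.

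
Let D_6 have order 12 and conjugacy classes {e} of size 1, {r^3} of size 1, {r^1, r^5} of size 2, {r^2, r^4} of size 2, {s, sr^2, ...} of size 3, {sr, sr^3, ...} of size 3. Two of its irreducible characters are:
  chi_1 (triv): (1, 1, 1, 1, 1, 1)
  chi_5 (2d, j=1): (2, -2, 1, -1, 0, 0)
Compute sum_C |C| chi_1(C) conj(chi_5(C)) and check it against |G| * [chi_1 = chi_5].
Sum = 0; so <chi_1, chi_5> = 0 (distinct irreducibles are orthogonal).

Solution. Compute term by term over conjugacy classes (|C| * chi_1(C) * conj(chi_5(C))):
  1*(1)*conj(2) + 1*(1)*conj(-2) + 2*(1)*conj(1) + 2*(1)*conj(-1) + 3*(1)*conj(0) + 3*(1)*conj(0)
  = (2) + (-2) + (2) + (-2) + (0) + (0)
  = 0.
Dividing by |G| = 12 gives 0/12 = 0, matching the row-orthogonality relation <chi_1, chi_5> = [chi_1 = chi_5].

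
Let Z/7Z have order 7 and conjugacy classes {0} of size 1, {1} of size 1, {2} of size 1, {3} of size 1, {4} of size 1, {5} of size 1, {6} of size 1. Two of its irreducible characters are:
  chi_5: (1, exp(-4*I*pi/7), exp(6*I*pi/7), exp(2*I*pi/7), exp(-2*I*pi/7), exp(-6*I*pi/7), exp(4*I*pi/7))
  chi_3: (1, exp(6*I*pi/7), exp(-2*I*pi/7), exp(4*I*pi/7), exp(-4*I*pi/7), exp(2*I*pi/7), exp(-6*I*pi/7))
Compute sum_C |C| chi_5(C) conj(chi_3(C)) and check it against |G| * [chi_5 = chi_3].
Sum = 0; so <chi_5, chi_3> = 0 (distinct irreducibles are orthogonal).

Working: Compute term by term over conjugacy classes (|C| * chi_5(C) * conj(chi_3(C))):
  1*(1)*conj(1) + 1*(exp(-4*I*pi/7))*conj(exp(6*I*pi/7)) + 1*(exp(6*I*pi/7))*conj(exp(-2*I*pi/7)) + 1*(exp(2*I*pi/7))*conj(exp(4*I*pi/7)) + 1*(exp(-2*I*pi/7))*conj(exp(-4*I*pi/7)) + 1*(exp(-6*I*pi/7))*conj(exp(2*I*pi/7)) + 1*(exp(4*I*pi/7))*conj(exp(-6*I*pi/7))
  = (1) + (exp(4*I*pi/7)) + (exp(-6*I*pi/7)) + (exp(-2*I*pi/7)) + (exp(2*I*pi/7)) + (exp(6*I*pi/7)) + (exp(-4*I*pi/7))
  = 0.
(Exp terms are combined using exp(i*s)*conj(exp(i*t)) = exp(i*(s-t)), and sums of them are collapsed using the identity that for every m > 1 the m distinct m-th roots of unity sum to 0, e.g. 1 + exp(2*I*pi/3) + exp(-2*I*pi/3) = 0.)
Dividing by |G| = 7 gives 0/7 = 0, matching the row-orthogonality relation <chi_5, chi_3> = [chi_5 = chi_3].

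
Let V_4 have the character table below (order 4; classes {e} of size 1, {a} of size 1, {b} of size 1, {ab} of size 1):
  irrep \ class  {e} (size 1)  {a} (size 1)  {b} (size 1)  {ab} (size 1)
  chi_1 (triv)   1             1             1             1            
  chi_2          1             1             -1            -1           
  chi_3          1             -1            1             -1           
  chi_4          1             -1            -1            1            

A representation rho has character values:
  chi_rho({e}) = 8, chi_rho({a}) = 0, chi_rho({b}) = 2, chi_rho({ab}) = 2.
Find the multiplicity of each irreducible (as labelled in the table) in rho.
Multiplicities: chi_1: 3, chi_2: 1, chi_3: 2, chi_4: 2.

Solution. Use <chi_rho, chi> = (1/|G|) sum_C |C| * chi_rho(C) * conj(chi(C)) with |G| = 4 for each irreducible chi in the table:
  <chi_rho, chi_1> = (1/4)[1*(8)*conj(1) + 1*(0)*conj(1) + 1*(2)*conj(1) + 1*(2)*conj(1)]
      = (1/4)[(8) + (0) + (2) + (2)] = 12/4 = 3
  <chi_rho, chi_2> = (1/4)[1*(8)*conj(1) + 1*(0)*conj(1) + 1*(2)*conj(-1) + 1*(2)*conj(-1)]
      = (1/4)[(8) + (0) + (-2) + (-2)] = 4/4 = 1
  <chi_rho, chi_3> = (1/4)[1*(8)*conj(1) + 1*(0)*conj(-1) + 1*(2)*conj(1) + 1*(2)*conj(-1)]
      = (1/4)[(8) + (0) + (2) + (-2)] = 8/4 = 2
  <chi_rho, chi_4> = (1/4)[1*(8)*conj(1) + 1*(0)*conj(-1) + 1*(2)*conj(-1) + 1*(2)*conj(1)]
      = (1/4)[(8) + (0) + (-2) + (2)] = 8/4 = 2
Dimension check: dim(rho) = sum (mult * dim) = 3*1 + 1*1 + 2*1 + 2*1 = 8 = chi_rho(e) = 8.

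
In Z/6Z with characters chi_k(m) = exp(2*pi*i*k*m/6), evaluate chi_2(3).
chi_2(3) = zeta_6^6 = 1

Working: chi_2(3) = zeta_6^(2*3) = zeta_6^6. Since zeta_6^6 = 1, this equals zeta_6^0 = exp(2*pi*i*0/6) = 1.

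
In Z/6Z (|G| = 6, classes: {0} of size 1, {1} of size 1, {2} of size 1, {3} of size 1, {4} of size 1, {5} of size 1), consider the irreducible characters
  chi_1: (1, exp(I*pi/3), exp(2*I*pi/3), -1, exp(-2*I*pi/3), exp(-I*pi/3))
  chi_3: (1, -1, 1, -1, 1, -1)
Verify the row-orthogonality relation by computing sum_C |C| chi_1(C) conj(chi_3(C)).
Sum = 0; so <chi_1, chi_3> = 0 (distinct irreducibles are orthogonal).

Derivation: Compute term by term over conjugacy classes (|C| * chi_1(C) * conj(chi_3(C))):
  1*(1)*conj(1) + 1*(exp(I*pi/3))*conj(-1) + 1*(exp(2*I*pi/3))*conj(1) + 1*(-1)*conj(-1) + 1*(exp(-2*I*pi/3))*conj(1) + 1*(exp(-I*pi/3))*conj(-1)
  = (1) + (-exp(I*pi/3)) + (exp(2*I*pi/3)) + (1) + (exp(-2*I*pi/3)) + (-exp(-I*pi/3))
  = 0.
(Exp terms are combined using exp(i*s)*conj(exp(i*t)) = exp(i*(s-t)), and sums of them are collapsed using the identity that for every m > 1 the m distinct m-th roots of unity sum to 0, e.g. 1 + exp(2*I*pi/3) + exp(-2*I*pi/3) = 0.)
Dividing by |G| = 6 gives 0/6 = 0, matching the row-orthogonality relation <chi_1, chi_3> = [chi_1 = chi_3].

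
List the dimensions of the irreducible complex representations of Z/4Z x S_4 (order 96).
Dimensions: 1, 1, 1, 1, 1, 1, 1, 1, 2, 2, 2, 2, 3, 3, 3, 3, 3, 3, 3, 3

Reasoning: There are 20 irreducibles (= number of conjugacy classes). Their dimensions d_i satisfy sum d_i^2 = |G| = 96: 1 + 1 + 1 + 1 + 1 + 1 + 1 + 1 + 4 + 4 + 4 + 4 + 9 + 9 + 9 + 9 + 9 + 9 + 9 + 9 = 96. (For the product with Z/4Z: each of the 4 1-dim characters of Z/4Z tensors with each irrep of S_4, giving 4 copies of each S_4-dimension.)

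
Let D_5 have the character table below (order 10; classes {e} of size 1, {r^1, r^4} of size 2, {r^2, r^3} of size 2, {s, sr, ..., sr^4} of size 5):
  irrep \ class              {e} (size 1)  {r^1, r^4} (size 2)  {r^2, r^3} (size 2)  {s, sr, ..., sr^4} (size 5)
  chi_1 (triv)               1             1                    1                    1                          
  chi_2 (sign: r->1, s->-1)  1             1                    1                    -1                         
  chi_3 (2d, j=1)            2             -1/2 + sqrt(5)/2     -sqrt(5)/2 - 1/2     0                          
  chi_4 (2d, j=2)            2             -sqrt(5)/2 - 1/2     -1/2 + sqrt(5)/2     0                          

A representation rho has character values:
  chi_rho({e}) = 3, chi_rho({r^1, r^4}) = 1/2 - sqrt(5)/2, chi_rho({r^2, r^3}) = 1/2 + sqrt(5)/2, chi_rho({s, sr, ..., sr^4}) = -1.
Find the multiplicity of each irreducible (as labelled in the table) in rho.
Multiplicities: chi_1: 0, chi_2: 1, chi_3: 0, chi_4: 1.

Reasoning: Use <chi_rho, chi> = (1/|G|) sum_C |C| * chi_rho(C) * conj(chi(C)) with |G| = 10 for each irreducible chi in the table:
  <chi_rho, chi_1> = (1/10)[1*(3)*conj(1) + 2*(1/2 - sqrt(5)/2)*conj(1) + 2*(1/2 + sqrt(5)/2)*conj(1) + 5*(-1)*conj(1)]
      = (1/10)[(3) + (1 - sqrt(5)) + (1 + sqrt(5)) + (-5)] = 0/10 = 0
  <chi_rho, chi_2> = (1/10)[1*(3)*conj(1) + 2*(1/2 - sqrt(5)/2)*conj(1) + 2*(1/2 + sqrt(5)/2)*conj(1) + 5*(-1)*conj(-1)]
      = (1/10)[(3) + (1 - sqrt(5)) + (1 + sqrt(5)) + (5)] = 10/10 = 1
  <chi_rho, chi_3> = (1/10)[1*(3)*conj(2) + 2*(1/2 - sqrt(5)/2)*conj(-1/2 + sqrt(5)/2) + 2*(1/2 + sqrt(5)/2)*conj(-sqrt(5)/2 - 1/2) + 5*(-1)*conj(0)]
      = (1/10)[(6) + (-3 + sqrt(5)) + (-3 - sqrt(5)) + (0)] = 0/10 = 0
  <chi_rho, chi_4> = (1/10)[1*(3)*conj(2) + 2*(1/2 - sqrt(5)/2)*conj(-sqrt(5)/2 - 1/2) + 2*(1/2 + sqrt(5)/2)*conj(-1/2 + sqrt(5)/2) + 5*(-1)*conj(0)]
      = (1/10)[(6) + (2) + (2) + (0)] = 10/10 = 1
Dimension check: dim(rho) = sum (mult * dim) = 0*1 + 1*1 + 0*2 + 1*2 = 3 = chi_rho(e) = 3.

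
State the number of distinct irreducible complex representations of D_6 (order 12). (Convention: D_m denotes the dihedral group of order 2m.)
6

Justification: The number of irreducible complex representations of a finite group equals its number of conjugacy classes. D_6 has 6 conjugacy classes (n/2 + 3 for n even), so D_6 (order 12) has exactly 6 irreducible complex representations.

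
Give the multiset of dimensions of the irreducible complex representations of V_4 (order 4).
Dimensions: 1, 1, 1, 1

Solution. There are 4 irreducibles (= number of conjugacy classes). Their dimensions d_i satisfy sum d_i^2 = |G| = 4: 1 + 1 + 1 + 1 = 4.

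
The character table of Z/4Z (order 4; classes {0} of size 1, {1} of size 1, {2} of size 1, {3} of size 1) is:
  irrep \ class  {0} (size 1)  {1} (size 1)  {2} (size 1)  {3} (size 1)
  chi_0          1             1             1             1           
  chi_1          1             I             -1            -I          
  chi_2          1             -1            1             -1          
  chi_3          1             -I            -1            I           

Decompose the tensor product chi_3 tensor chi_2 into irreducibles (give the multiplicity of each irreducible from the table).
chi_3 tensor chi_2 = chi_1 (all other irreducibles have multiplicity 0).

Explanation: The character of a tensor product is the pointwise product (chi_3 * chi_2)(C) = chi_3(C) * chi_2(C):
  {0}: (1)*(1), {1}: (-I)*(-1), {2}: (-1)*(1), {3}: (I)*(-1)
so (chi_3 * chi_2) takes values
  {0} -> 1, {1} -> I, {2} -> -1, {3} -> -I.
Now take the inner product of this character with each irreducible chi from the table, <chi_3*chi_2, chi> = (1/4) sum_C |C| (chi_3*chi_2)(C) conj(chi(C)):
  <chi_3*chi_2, chi_0> = (1/4)[1*(1)*conj(1) + 1*(I)*conj(1) + 1*(-1)*conj(1) + 1*(-I)*conj(1)]
      = (1/4)[(1) + (I) + (-1) + (-I)] = 0/4 = 0
  <chi_3*chi_2, chi_1> = (1/4)[1*(1)*conj(1) + 1*(I)*conj(I) + 1*(-1)*conj(-1) + 1*(-I)*conj(-I)]
      = (1/4)[(1) + (1) + (1) + (1)] = 4/4 = 1
  <chi_3*chi_2, chi_2> = (1/4)[1*(1)*conj(1) + 1*(I)*conj(-1) + 1*(-1)*conj(1) + 1*(-I)*conj(-1)]
      = (1/4)[(1) + (-I) + (-1) + (I)] = 0/4 = 0
  <chi_3*chi_2, chi_3> = (1/4)[1*(1)*conj(1) + 1*(I)*conj(-I) + 1*(-1)*conj(-1) + 1*(-I)*conj(I)]
      = (1/4)[(1) + (-1) + (1) + (-1)] = 0/4 = 0
(Exp terms are combined using exp(i*s)*conj(exp(i*t)) = exp(i*(s-t)), and sums of them are collapsed using the identity that for every m > 1 the m distinct m-th roots of unity sum to 0, e.g. 1 + exp(2*I*pi/3) + exp(-2*I*pi/3) = 0.)
Hence the multiplicities are chi_1: 1. Dimension check: dim(chi_3)*dim(chi_2) = 1*1 = 1 and sum (mult * dim) = 1*1 = 1.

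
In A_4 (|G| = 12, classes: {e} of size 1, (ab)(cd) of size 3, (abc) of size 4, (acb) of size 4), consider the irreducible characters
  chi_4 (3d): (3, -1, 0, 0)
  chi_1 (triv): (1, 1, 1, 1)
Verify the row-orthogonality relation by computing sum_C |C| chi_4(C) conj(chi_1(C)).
Sum = 0; so <chi_4, chi_1> = 0 (distinct irreducibles are orthogonal).

Derivation: Compute term by term over conjugacy classes (|C| * chi_4(C) * conj(chi_1(C))):
  1*(3)*conj(1) + 3*(-1)*conj(1) + 4*(0)*conj(1) + 4*(0)*conj(1)
  = (3) + (-3) + (0) + (0)
  = 0.
(Exp terms are combined using exp(i*s)*conj(exp(i*t)) = exp(i*(s-t)), and sums of them are collapsed using the identity that for every m > 1 the m distinct m-th roots of unity sum to 0, e.g. 1 + exp(2*I*pi/3) + exp(-2*I*pi/3) = 0.)
Dividing by |G| = 12 gives 0/12 = 0, matching the row-orthogonality relation <chi_4, chi_1> = [chi_4 = chi_1].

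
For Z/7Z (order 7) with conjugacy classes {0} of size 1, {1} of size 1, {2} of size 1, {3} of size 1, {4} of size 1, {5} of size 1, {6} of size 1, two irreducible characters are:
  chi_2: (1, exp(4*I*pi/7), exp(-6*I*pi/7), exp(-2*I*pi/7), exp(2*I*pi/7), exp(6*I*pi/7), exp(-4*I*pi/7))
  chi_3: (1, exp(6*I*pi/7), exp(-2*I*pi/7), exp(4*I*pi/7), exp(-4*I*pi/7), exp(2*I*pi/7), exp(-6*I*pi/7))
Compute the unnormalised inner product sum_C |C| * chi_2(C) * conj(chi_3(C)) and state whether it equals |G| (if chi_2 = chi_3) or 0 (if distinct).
Sum = 0; so <chi_2, chi_3> = 0 (distinct irreducibles are orthogonal).

Reasoning: Compute term by term over conjugacy classes (|C| * chi_2(C) * conj(chi_3(C))):
  1*(1)*conj(1) + 1*(exp(4*I*pi/7))*conj(exp(6*I*pi/7)) + 1*(exp(-6*I*pi/7))*conj(exp(-2*I*pi/7)) + 1*(exp(-2*I*pi/7))*conj(exp(4*I*pi/7)) + 1*(exp(2*I*pi/7))*conj(exp(-4*I*pi/7)) + 1*(exp(6*I*pi/7))*conj(exp(2*I*pi/7)) + 1*(exp(-4*I*pi/7))*conj(exp(-6*I*pi/7))
  = (1) + (exp(-2*I*pi/7)) + (exp(-4*I*pi/7)) + (exp(-6*I*pi/7)) + (exp(6*I*pi/7)) + (exp(4*I*pi/7)) + (exp(2*I*pi/7))
  = 0.
(Exp terms are combined using exp(i*s)*conj(exp(i*t)) = exp(i*(s-t)), and sums of them are collapsed using the identity that for every m > 1 the m distinct m-th roots of unity sum to 0, e.g. 1 + exp(2*I*pi/3) + exp(-2*I*pi/3) = 0.)
Dividing by |G| = 7 gives 0/7 = 0, matching the row-orthogonality relation <chi_2, chi_3> = [chi_2 = chi_3].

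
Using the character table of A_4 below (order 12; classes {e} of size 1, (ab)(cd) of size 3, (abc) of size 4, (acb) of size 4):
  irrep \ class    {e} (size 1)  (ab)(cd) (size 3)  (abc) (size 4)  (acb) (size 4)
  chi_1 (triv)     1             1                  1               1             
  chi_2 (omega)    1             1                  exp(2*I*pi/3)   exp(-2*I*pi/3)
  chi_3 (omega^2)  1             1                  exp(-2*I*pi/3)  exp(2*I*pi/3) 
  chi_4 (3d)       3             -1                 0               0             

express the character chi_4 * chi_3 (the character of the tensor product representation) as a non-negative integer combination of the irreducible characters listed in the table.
chi_4 tensor chi_3 = chi_4 (all other irreducibles have multiplicity 0).

Why: The character of a tensor product is the pointwise product (chi_4 * chi_3)(C) = chi_4(C) * chi_3(C):
  {e}: (3)*(1), (ab)(cd): (-1)*(1), (abc): (0)*(exp(-2*I*pi/3)), (acb): (0)*(exp(2*I*pi/3))
so (chi_4 * chi_3) takes values
  {e} -> 3, (ab)(cd) -> -1, (abc) -> 0, (acb) -> 0.
Now take the inner product of this character with each irreducible chi from the table, <chi_4*chi_3, chi> = (1/12) sum_C |C| (chi_4*chi_3)(C) conj(chi(C)):
  <chi_4*chi_3, chi_1> = (1/12)[1*(3)*conj(1) + 3*(-1)*conj(1) + 4*(0)*conj(1) + 4*(0)*conj(1)]
      = (1/12)[(3) + (-3) + (0) + (0)] = 0/12 = 0
  <chi_4*chi_3, chi_2> = (1/12)[1*(3)*conj(1) + 3*(-1)*conj(1) + 4*(0)*conj(exp(2*I*pi/3)) + 4*(0)*conj(exp(-2*I*pi/3))]
      = (1/12)[(3) + (-3) + (0) + (0)] = 0/12 = 0
  <chi_4*chi_3, chi_3> = (1/12)[1*(3)*conj(1) + 3*(-1)*conj(1) + 4*(0)*conj(exp(-2*I*pi/3)) + 4*(0)*conj(exp(2*I*pi/3))]
      = (1/12)[(3) + (-3) + (0) + (0)] = 0/12 = 0
  <chi_4*chi_3, chi_4> = (1/12)[1*(3)*conj(3) + 3*(-1)*conj(-1) + 4*(0)*conj(0) + 4*(0)*conj(0)]
      = (1/12)[(9) + (3) + (0) + (0)] = 12/12 = 1
(Exp terms are combined using exp(i*s)*conj(exp(i*t)) = exp(i*(s-t)), and sums of them are collapsed using the identity that for every m > 1 the m distinct m-th roots of unity sum to 0, e.g. 1 + exp(2*I*pi/3) + exp(-2*I*pi/3) = 0.)
Hence the multiplicities are chi_4: 1. Dimension check: dim(chi_4)*dim(chi_3) = 3*1 = 3 and sum (mult * dim) = 1*3 = 3.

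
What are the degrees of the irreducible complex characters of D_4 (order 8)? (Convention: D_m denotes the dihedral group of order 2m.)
Dimensions: 1, 1, 1, 1, 2

Justification: There are 5 irreducibles (= number of conjugacy classes). Their dimensions d_i satisfy sum d_i^2 = |G| = 8: 1 + 1 + 1 + 1 + 4 = 8.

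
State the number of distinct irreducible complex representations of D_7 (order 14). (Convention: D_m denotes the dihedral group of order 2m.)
5

Derivation: The number of irreducible complex representations of a finite group equals its number of conjugacy classes. D_7 has 5 conjugacy classes ((n+3)/2 for n odd), so D_7 (order 14) has exactly 5 irreducible complex representations.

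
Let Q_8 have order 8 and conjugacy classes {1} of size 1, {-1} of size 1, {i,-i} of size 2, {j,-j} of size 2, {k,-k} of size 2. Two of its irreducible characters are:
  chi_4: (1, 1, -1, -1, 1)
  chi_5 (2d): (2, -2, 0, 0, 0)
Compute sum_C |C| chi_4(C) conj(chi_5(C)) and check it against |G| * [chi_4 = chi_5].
Sum = 0; so <chi_4, chi_5> = 0 (distinct irreducibles are orthogonal).

Justification: Compute term by term over conjugacy classes (|C| * chi_4(C) * conj(chi_5(C))):
  1*(1)*conj(2) + 1*(1)*conj(-2) + 2*(-1)*conj(0) + 2*(-1)*conj(0) + 2*(1)*conj(0)
  = (2) + (-2) + (0) + (0) + (0)
  = 0.
Dividing by |G| = 8 gives 0/8 = 0, matching the row-orthogonality relation <chi_4, chi_5> = [chi_4 = chi_5].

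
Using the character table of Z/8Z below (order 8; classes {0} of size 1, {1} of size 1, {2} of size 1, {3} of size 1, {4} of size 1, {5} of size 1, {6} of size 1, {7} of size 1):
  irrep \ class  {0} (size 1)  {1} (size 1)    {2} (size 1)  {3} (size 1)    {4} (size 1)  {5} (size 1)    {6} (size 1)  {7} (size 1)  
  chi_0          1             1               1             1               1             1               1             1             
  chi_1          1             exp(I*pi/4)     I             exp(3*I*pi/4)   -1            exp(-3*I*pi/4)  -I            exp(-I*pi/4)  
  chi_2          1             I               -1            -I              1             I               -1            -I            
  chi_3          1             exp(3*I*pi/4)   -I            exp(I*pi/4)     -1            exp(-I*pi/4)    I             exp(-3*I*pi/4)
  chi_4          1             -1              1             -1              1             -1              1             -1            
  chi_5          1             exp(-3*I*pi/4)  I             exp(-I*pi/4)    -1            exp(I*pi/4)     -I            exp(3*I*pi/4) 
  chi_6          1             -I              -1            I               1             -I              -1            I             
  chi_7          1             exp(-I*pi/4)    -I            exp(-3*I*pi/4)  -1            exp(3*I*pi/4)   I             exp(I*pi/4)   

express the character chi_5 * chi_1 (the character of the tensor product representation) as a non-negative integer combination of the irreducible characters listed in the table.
chi_5 tensor chi_1 = chi_6 (all other irreducibles have multiplicity 0).

Argument: The character of a tensor product is the pointwise product (chi_5 * chi_1)(C) = chi_5(C) * chi_1(C):
  {0}: (1)*(1), {1}: (exp(-3*I*pi/4))*(exp(I*pi/4)), {2}: (I)*(I), {3}: (exp(-I*pi/4))*(exp(3*I*pi/4)), {4}: (-1)*(-1), {5}: (exp(I*pi/4))*(exp(-3*I*pi/4)), {6}: (-I)*(-I), {7}: (exp(3*I*pi/4))*(exp(-I*pi/4))
so (chi_5 * chi_1) takes values
  {0} -> 1, {1} -> -I, {2} -> -1, {3} -> I, {4} -> 1, {5} -> -I, {6} -> -1, {7} -> I.
Now take the inner product of this character with each irreducible chi from the table, <chi_5*chi_1, chi> = (1/8) sum_C |C| (chi_5*chi_1)(C) conj(chi(C)):
  <chi_5*chi_1, chi_0> = (1/8)[1*(1)*conj(1) + 1*(-I)*conj(1) + 1*(-1)*conj(1) + 1*(I)*conj(1) + 1*(1)*conj(1) + 1*(-I)*conj(1) + 1*(-1)*conj(1) + 1*(I)*conj(1)]
      = (1/8)[(1) + (-I) + (-1) + (I) + (1) + (-I) + (-1) + (I)] = 0/8 = 0
  <chi_5*chi_1, chi_1> = (1/8)[1*(1)*conj(1) + 1*(-I)*conj(exp(I*pi/4)) + 1*(-1)*conj(I) + 1*(I)*conj(exp(3*I*pi/4)) + 1*(1)*conj(-1) + 1*(-I)*conj(exp(-3*I*pi/4)) + 1*(-1)*conj(-I) + 1*(I)*conj(exp(-I*pi/4))]
      = (1/8)[(1) + (-exp(I*pi/4)) + (I) + (exp(-I*pi/4)) + (-1) + (-exp(-3*I*pi/4)) + (-I) + (exp(3*I*pi/4))] = 0/8 = 0
  <chi_5*chi_1, chi_2> = (1/8)[1*(1)*conj(1) + 1*(-I)*conj(I) + 1*(-1)*conj(-1) + 1*(I)*conj(-I) + 1*(1)*conj(1) + 1*(-I)*conj(I) + 1*(-1)*conj(-1) + 1*(I)*conj(-I)]
      = (1/8)[(1) + (-1) + (1) + (-1) + (1) + (-1) + (1) + (-1)] = 0/8 = 0
  <chi_5*chi_1, chi_3> = (1/8)[1*(1)*conj(1) + 1*(-I)*conj(exp(3*I*pi/4)) + 1*(-1)*conj(-I) + 1*(I)*conj(exp(I*pi/4)) + 1*(1)*conj(-1) + 1*(-I)*conj(exp(-I*pi/4)) + 1*(-1)*conj(I) + 1*(I)*conj(exp(-3*I*pi/4))]
      = (1/8)[(1) + (-exp(-I*pi/4)) + (-I) + (exp(I*pi/4)) + (-1) + (-exp(3*I*pi/4)) + (I) + (exp(-3*I*pi/4))] = 0/8 = 0
  <chi_5*chi_1, chi_4> = (1/8)[1*(1)*conj(1) + 1*(-I)*conj(-1) + 1*(-1)*conj(1) + 1*(I)*conj(-1) + 1*(1)*conj(1) + 1*(-I)*conj(-1) + 1*(-1)*conj(1) + 1*(I)*conj(-1)]
      = (1/8)[(1) + (I) + (-1) + (-I) + (1) + (I) + (-1) + (-I)] = 0/8 = 0
  <chi_5*chi_1, chi_5> = (1/8)[1*(1)*conj(1) + 1*(-I)*conj(exp(-3*I*pi/4)) + 1*(-1)*conj(I) + 1*(I)*conj(exp(-I*pi/4)) + 1*(1)*conj(-1) + 1*(-I)*conj(exp(I*pi/4)) + 1*(-1)*conj(-I) + 1*(I)*conj(exp(3*I*pi/4))]
      = (1/8)[(1) + (-exp(-3*I*pi/4)) + (I) + (exp(3*I*pi/4)) + (-1) + (-exp(I*pi/4)) + (-I) + (exp(-I*pi/4))] = 0/8 = 0
  <chi_5*chi_1, chi_6> = (1/8)[1*(1)*conj(1) + 1*(-I)*conj(-I) + 1*(-1)*conj(-1) + 1*(I)*conj(I) + 1*(1)*conj(1) + 1*(-I)*conj(-I) + 1*(-1)*conj(-1) + 1*(I)*conj(I)]
      = (1/8)[(1) + (1) + (1) + (1) + (1) + (1) + (1) + (1)] = 8/8 = 1
  <chi_5*chi_1, chi_7> = (1/8)[1*(1)*conj(1) + 1*(-I)*conj(exp(-I*pi/4)) + 1*(-1)*conj(-I) + 1*(I)*conj(exp(-3*I*pi/4)) + 1*(1)*conj(-1) + 1*(-I)*conj(exp(3*I*pi/4)) + 1*(-1)*conj(I) + 1*(I)*conj(exp(I*pi/4))]
      = (1/8)[(1) + (-exp(3*I*pi/4)) + (-I) + (exp(-3*I*pi/4)) + (-1) + (-exp(-I*pi/4)) + (I) + (exp(I*pi/4))] = 0/8 = 0
(Exp terms are combined using exp(i*s)*conj(exp(i*t)) = exp(i*(s-t)), and sums of them are collapsed using the identity that for every m > 1 the m distinct m-th roots of unity sum to 0, e.g. 1 + exp(2*I*pi/3) + exp(-2*I*pi/3) = 0.)
Hence the multiplicities are chi_6: 1. Dimension check: dim(chi_5)*dim(chi_1) = 1*1 = 1 and sum (mult * dim) = 1*1 = 1.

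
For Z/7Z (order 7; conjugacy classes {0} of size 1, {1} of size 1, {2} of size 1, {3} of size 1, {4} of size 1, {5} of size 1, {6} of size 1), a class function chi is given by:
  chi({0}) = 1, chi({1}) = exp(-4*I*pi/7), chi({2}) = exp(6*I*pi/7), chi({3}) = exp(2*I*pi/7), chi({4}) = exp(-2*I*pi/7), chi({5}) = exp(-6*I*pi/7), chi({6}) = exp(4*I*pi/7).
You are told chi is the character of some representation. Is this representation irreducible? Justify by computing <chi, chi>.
Irreducible: <chi, chi> = 1.

Justification: <chi, chi> = (1/|G|) sum_C |C| * |chi(C)|^2 = (1/7)[1*|1|^2 + 1*|exp(-4*I*pi/7)|^2 + 1*|exp(6*I*pi/7)|^2 + 1*|exp(2*I*pi/7)|^2 + 1*|exp(-2*I*pi/7)|^2 + 1*|exp(-6*I*pi/7)|^2 + 1*|exp(4*I*pi/7)|^2]
  = (1/7)[(1) + (1) + (1) + (1) + (1) + (1) + (1)] = 7/7 = 1.
(Exp terms are combined using exp(i*s)*conj(exp(i*t)) = exp(i*(s-t)), and sums of them are collapsed using the identity that for every m > 1 the m distinct m-th roots of unity sum to 0, e.g. 1 + exp(2*I*pi/3) + exp(-2*I*pi/3) = 0.)
A character is irreducible iff <chi, chi> = 1, so this representation is irreducible.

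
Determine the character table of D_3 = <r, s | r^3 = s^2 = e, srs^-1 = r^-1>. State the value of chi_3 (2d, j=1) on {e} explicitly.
Conjugacy classes: {e} of size 1, {r^1, r^2} of size 2, {s, sr, ..., sr^2} of size 3.
Character table:
  irrep \ class              {e} (size 1)  {r^1, r^2} (size 2)  {s, sr, ..., sr^2} (size 3)
  chi_1 (triv)               1             1                    1                          
  chi_2 (sign: r->1, s->-1)  1             1                    -1                         
  chi_3 (2d, j=1)            2             -1                   0                          

Spot check: chi_3 (2d, j=1) on {e} = 2.

Proof sketch: D_3 has order 2*3 = 6 with 3 conjugacy classes, hence 3 irreducibles. Sum of squared dims 1 + 1 + 4 = 6 = |G|. Linear characters come from the abelianisation; the 2-dimensional irreps have character r^k -> 2*cos(2*pi*j*k/3), reflections -> 0.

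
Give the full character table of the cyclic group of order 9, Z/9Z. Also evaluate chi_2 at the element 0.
Character table of Z/9Z (irreps indexed chi_0,...,chi_8 with chi_k(m) = zeta_9^(k*m), zeta_9 = exp(2*pi*i/9)):
  irrep \ class  {0} (size 1)  {1} (size 1)    {2} (size 1)    {3} (size 1)    {4} (size 1)    {5} (size 1)    {6} (size 1)    {7} (size 1)    {8} (size 1)  
  chi_0          1             1               1               1               1               1               1               1               1             
  chi_1          1             exp(2*I*pi/9)   exp(4*I*pi/9)   exp(2*I*pi/3)   exp(8*I*pi/9)   exp(-8*I*pi/9)  exp(-2*I*pi/3)  exp(-4*I*pi/9)  exp(-2*I*pi/9)
  chi_2          1             exp(4*I*pi/9)   exp(8*I*pi/9)   exp(-2*I*pi/3)  exp(-2*I*pi/9)  exp(2*I*pi/9)   exp(2*I*pi/3)   exp(-8*I*pi/9)  exp(-4*I*pi/9)
  chi_3          1             exp(2*I*pi/3)   exp(-2*I*pi/3)  1               exp(2*I*pi/3)   exp(-2*I*pi/3)  1               exp(2*I*pi/3)   exp(-2*I*pi/3)
  chi_4          1             exp(8*I*pi/9)   exp(-2*I*pi/9)  exp(2*I*pi/3)   exp(-4*I*pi/9)  exp(4*I*pi/9)   exp(-2*I*pi/3)  exp(2*I*pi/9)   exp(-8*I*pi/9)
  chi_5          1             exp(-8*I*pi/9)  exp(2*I*pi/9)   exp(-2*I*pi/3)  exp(4*I*pi/9)   exp(-4*I*pi/9)  exp(2*I*pi/3)   exp(-2*I*pi/9)  exp(8*I*pi/9) 
  chi_6          1             exp(-2*I*pi/3)  exp(2*I*pi/3)   1               exp(-2*I*pi/3)  exp(2*I*pi/3)   1               exp(-2*I*pi/3)  exp(2*I*pi/3) 
  chi_7          1             exp(-4*I*pi/9)  exp(-8*I*pi/9)  exp(2*I*pi/3)   exp(2*I*pi/9)   exp(-2*I*pi/9)  exp(-2*I*pi/3)  exp(8*I*pi/9)   exp(4*I*pi/9) 
  chi_8          1             exp(-2*I*pi/9)  exp(-4*I*pi/9)  exp(-2*I*pi/3)  exp(-8*I*pi/9)  exp(8*I*pi/9)   exp(2*I*pi/3)   exp(4*I*pi/9)   exp(2*I*pi/9) 

Spot check: chi_2(0) = zeta_9^(2*0) = zeta_9^0 = 1.

Z/9Z is abelian, so all 9 irreducible complex representations are 1-dimensional. They are given by chi_k(m) = zeta_9^(k*m) for k = 0,...,8. Row orthogonality: sum_m chi_k(m) conj(chi_l(m)) = 9 * [k = l].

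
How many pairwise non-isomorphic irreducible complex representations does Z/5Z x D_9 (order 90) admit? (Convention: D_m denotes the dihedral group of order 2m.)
30

Details: The number of irreducible complex representations of a finite group equals its number of conjugacy classes. For a direct product, #classes(G x H) = #classes(G) * #classes(H). Z/5Z has 5 classes (abelian), D_9 has 6 classes, so 5 * 6 = 30, so Z/5Z x D_9 (order 90) has exactly 30 irreducible complex representations.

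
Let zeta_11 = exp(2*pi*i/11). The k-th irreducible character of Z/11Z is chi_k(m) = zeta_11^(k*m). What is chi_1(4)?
chi_1(4) = zeta_11^4 = exp(8*I*pi/11)

Reasoning: chi_1(4) = zeta_11^(1*4) = zeta_11^4. Since zeta_11^11 = 1, this equals zeta_11^4 = exp(2*pi*i*4/11) = exp(8*I*pi/11).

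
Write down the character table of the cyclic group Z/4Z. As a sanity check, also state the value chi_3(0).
Character table of Z/4Z (irreps indexed chi_0,...,chi_3 with chi_k(m) = zeta_4^(k*m), zeta_4 = exp(2*pi*i/4)):
  irrep \ class  {0} (size 1)  {1} (size 1)  {2} (size 1)  {3} (size 1)
  chi_0          1             1             1             1           
  chi_1          1             I             -1            -I          
  chi_2          1             -1            1             -1          
  chi_3          1             -I            -1            I           

Spot check: chi_3(0) = zeta_4^(3*0) = zeta_4^0 = 1.

Proof sketch: Z/4Z is abelian, so all 4 irreducible complex representations are 1-dimensional. They are given by chi_k(m) = zeta_4^(k*m) for k = 0,...,3. Row orthogonality: sum_m chi_k(m) conj(chi_l(m)) = 4 * [k = l].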